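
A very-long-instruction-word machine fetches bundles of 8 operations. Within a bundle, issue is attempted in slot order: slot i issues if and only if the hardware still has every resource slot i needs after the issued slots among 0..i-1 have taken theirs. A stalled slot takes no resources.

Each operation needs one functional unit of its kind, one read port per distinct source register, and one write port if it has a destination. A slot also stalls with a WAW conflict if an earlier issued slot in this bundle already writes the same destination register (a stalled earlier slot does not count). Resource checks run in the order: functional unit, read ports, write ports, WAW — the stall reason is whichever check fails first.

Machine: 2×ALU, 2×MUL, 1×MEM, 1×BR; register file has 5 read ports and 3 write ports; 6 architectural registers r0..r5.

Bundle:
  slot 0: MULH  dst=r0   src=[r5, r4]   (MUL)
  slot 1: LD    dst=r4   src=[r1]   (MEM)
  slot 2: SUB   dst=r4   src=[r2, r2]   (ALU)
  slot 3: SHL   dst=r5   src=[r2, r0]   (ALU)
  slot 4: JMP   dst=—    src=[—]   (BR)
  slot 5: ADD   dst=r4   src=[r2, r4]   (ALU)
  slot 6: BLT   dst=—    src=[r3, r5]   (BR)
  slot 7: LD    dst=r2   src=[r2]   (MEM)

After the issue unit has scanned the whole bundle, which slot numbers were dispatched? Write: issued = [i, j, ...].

issued = [0, 1, 3, 4]

slot 0 (MUL): ISSUE — free A2,Mu1,Ld1,B1 rp3 wp2
slot 1 (MEM): ISSUE — free A2,Mu1,Ld0,B1 rp2 wp1
slot 2 (ALU): stall WAW — free A2,Mu1,Ld0,B1 rp2 wp1
slot 3 (ALU): ISSUE — free A1,Mu1,Ld0,B1 rp0 wp0
slot 4 (BR): ISSUE — free A1,Mu1,Ld0,B0 rp0 wp0
slot 5 (ALU): stall RD_PORT — free A1,Mu1,Ld0,B0 rp0 wp0
slot 6 (BR): stall FU — free A1,Mu1,Ld0,B0 rp0 wp0
slot 7 (MEM): stall FU — free A1,Mu1,Ld0,B0 rp0 wp0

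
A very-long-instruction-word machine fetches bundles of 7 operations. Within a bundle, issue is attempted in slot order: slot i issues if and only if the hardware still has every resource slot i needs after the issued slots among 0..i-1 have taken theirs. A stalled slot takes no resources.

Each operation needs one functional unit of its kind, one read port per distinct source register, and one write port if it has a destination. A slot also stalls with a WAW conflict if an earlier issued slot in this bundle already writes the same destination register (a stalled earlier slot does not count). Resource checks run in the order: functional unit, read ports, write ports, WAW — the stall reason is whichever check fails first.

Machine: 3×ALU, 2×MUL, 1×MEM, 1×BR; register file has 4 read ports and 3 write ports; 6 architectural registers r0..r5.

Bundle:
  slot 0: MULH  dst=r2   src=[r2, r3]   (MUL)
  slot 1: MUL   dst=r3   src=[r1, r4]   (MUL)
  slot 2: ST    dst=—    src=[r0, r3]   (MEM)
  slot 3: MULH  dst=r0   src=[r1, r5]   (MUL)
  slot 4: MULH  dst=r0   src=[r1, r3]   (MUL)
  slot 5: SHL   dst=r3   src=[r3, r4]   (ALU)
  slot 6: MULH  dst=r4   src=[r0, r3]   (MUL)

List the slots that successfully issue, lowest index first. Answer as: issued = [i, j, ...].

[0] MUL needs rd=2 wr=1: ok; after: ALU=3 MUL=1 MEM=1 BR=1, R=2, W=2
[1] MUL needs rd=2 wr=1: ok; after: ALU=3 MUL=0 MEM=1 BR=1, R=0, W=1
[2] MEM needs rd=2 wr=0: RD_PORT; after: ALU=3 MUL=0 MEM=1 BR=1, R=0, W=1
[3] MUL needs rd=2 wr=1: FU; after: ALU=3 MUL=0 MEM=1 BR=1, R=0, W=1
[4] MUL needs rd=2 wr=1: FU; after: ALU=3 MUL=0 MEM=1 BR=1, R=0, W=1
[5] ALU needs rd=2 wr=1: RD_PORT; after: ALU=3 MUL=0 MEM=1 BR=1, R=0, W=1
[6] MUL needs rd=2 wr=1: FU; after: ALU=3 MUL=0 MEM=1 BR=1, R=0, W=1

issued = [0, 1]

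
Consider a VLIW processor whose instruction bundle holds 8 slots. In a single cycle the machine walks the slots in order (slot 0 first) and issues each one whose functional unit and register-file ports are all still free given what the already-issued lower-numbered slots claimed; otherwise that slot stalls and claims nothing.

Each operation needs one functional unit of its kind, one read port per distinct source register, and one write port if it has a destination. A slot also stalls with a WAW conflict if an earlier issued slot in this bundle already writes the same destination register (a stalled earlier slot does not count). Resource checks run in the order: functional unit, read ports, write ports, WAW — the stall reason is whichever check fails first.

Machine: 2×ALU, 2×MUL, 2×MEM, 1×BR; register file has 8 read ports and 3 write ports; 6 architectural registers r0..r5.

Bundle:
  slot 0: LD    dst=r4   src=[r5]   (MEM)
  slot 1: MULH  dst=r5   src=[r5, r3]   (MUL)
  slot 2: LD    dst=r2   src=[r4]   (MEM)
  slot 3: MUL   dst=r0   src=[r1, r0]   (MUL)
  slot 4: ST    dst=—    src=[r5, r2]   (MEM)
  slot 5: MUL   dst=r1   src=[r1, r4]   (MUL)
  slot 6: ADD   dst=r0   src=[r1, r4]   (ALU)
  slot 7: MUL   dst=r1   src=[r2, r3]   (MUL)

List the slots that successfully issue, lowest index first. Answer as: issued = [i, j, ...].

issued = [0, 1, 2]

(0) want 1×MEM +1rd +1wr — yes → AL2|MU2|ME1|BR1|rd7|wr2
(1) want 1×MUL +2rd +1wr — yes → AL2|MU1|ME1|BR1|rd5|wr1
(2) want 1×MEM +1rd +1wr — yes → AL2|MU1|ME0|BR1|rd4|wr0
(3) want 1×MUL +2rd +1wr — WR_PORT → AL2|MU1|ME0|BR1|rd4|wr0
(4) want 1×MEM +2rd +0wr — FU → AL2|MU1|ME0|BR1|rd4|wr0
(5) want 1×MUL +2rd +1wr — WR_PORT → AL2|MU1|ME0|BR1|rd4|wr0
(6) want 1×ALU +2rd +1wr — WR_PORT → AL2|MU1|ME0|BR1|rd4|wr0
(7) want 1×MUL +2rd +1wr — WR_PORT → AL2|MU1|ME0|BR1|rd4|wr0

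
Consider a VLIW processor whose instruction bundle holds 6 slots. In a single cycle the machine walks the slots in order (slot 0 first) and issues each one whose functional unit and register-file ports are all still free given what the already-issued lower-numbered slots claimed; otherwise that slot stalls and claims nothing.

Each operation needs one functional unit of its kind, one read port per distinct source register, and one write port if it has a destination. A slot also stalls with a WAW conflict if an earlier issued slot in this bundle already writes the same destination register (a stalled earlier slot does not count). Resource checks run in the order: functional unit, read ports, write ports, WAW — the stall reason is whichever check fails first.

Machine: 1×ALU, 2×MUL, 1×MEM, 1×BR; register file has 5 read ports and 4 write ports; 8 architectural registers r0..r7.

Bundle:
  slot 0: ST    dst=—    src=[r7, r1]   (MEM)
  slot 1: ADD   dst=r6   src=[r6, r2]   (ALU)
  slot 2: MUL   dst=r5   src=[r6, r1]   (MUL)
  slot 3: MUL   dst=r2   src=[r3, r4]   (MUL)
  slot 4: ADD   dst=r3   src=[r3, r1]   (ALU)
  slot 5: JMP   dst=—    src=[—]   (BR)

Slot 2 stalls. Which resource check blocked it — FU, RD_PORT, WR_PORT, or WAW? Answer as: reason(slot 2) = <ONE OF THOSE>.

reason(slot 2) = RD_PORT

slot 0 (MEM): ISSUE — free A1,Mu2,Ld0,B1 rp3 wp4
slot 1 (ALU): ISSUE — free A0,Mu2,Ld0,B1 rp1 wp3
slot 2 (MUL): stall RD_PORT — free A0,Mu2,Ld0,B1 rp1 wp3
slot 3 (MUL): stall RD_PORT — free A0,Mu2,Ld0,B1 rp1 wp3
slot 4 (ALU): stall FU — free A0,Mu2,Ld0,B1 rp1 wp3
slot 5 (BR): ISSUE — free A0,Mu2,Ld0,B0 rp1 wp3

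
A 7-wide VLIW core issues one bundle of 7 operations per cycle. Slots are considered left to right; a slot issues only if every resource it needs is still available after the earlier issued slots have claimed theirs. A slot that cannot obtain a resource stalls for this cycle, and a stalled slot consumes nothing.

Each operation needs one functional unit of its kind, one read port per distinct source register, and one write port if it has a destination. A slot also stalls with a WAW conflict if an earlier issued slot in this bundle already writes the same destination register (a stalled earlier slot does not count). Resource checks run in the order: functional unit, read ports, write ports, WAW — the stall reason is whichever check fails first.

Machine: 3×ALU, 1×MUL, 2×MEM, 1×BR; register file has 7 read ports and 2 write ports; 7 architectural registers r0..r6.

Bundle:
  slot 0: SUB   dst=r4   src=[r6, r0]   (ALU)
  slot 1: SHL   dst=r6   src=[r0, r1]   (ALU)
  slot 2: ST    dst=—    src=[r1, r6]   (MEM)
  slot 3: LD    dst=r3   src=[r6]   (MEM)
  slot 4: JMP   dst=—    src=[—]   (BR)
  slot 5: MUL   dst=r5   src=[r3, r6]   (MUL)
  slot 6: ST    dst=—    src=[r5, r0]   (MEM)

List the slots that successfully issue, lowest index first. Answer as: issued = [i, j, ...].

slot 0 (ALU): ISSUE — free A2,Mu1,Ld2,B1 rp5 wp1
slot 1 (ALU): ISSUE — free A1,Mu1,Ld2,B1 rp3 wp0
slot 2 (MEM): ISSUE — free A1,Mu1,Ld1,B1 rp1 wp0
slot 3 (MEM): stall WR_PORT — free A1,Mu1,Ld1,B1 rp1 wp0
slot 4 (BR): ISSUE — free A1,Mu1,Ld1,B0 rp1 wp0
slot 5 (MUL): stall RD_PORT — free A1,Mu1,Ld1,B0 rp1 wp0
slot 6 (MEM): stall RD_PORT — free A1,Mu1,Ld1,B0 rp1 wp0

issued = [0, 1, 2, 4]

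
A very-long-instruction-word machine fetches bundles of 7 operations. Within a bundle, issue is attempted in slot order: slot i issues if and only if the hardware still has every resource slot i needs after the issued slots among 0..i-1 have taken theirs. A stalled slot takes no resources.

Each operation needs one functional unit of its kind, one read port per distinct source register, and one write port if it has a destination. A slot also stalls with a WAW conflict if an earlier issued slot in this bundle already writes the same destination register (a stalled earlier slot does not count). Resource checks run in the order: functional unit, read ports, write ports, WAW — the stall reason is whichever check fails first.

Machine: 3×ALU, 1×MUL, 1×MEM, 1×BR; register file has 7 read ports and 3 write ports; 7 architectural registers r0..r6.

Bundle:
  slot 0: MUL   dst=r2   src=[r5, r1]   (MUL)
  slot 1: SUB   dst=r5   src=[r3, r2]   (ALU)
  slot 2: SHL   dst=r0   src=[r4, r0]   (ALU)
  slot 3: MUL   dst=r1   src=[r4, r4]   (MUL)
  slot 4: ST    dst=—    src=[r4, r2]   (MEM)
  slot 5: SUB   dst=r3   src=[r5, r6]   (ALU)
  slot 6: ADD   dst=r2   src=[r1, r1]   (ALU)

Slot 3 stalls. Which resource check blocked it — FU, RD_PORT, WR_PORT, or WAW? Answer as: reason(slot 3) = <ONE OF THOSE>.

  0. MUL→r2 ⇒ go  {3A/0Mu/1Ld/1B | 5r 2w}
  1. ALU→r5 ⇒ go  {2A/0Mu/1Ld/1B | 3r 1w}
  2. ALU→r0 ⇒ go  {1A/0Mu/1Ld/1B | 1r 0w}
  3. MUL→r1 ⇒ no(FU)  {1A/0Mu/1Ld/1B | 1r 0w}
  4. MEM ⇒ no(RD_PORT)  {1A/0Mu/1Ld/1B | 1r 0w}
  5. ALU→r3 ⇒ no(RD_PORT)  {1A/0Mu/1Ld/1B | 1r 0w}
  6. ALU→r2 ⇒ no(WR_PORT)  {1A/0Mu/1Ld/1B | 1r 0w}

reason(slot 3) = FU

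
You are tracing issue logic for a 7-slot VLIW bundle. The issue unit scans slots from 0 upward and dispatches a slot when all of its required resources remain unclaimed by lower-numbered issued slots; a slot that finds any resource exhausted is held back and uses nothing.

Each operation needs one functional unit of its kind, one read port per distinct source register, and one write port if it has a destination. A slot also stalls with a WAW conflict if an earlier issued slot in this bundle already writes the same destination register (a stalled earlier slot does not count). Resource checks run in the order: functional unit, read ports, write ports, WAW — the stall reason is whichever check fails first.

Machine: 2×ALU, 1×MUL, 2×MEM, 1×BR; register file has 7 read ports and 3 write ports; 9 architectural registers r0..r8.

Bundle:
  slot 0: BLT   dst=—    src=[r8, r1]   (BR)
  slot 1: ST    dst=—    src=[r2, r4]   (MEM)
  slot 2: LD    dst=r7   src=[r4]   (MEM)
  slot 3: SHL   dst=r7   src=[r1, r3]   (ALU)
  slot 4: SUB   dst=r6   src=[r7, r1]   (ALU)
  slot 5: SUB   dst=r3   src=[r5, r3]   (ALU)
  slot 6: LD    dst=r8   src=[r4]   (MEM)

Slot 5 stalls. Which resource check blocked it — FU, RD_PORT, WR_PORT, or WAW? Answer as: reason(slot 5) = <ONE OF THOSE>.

slot 0 (BR): ISSUE — free A2,Mu1,Ld2,B0 rp5 wp3
slot 1 (MEM): ISSUE — free A2,Mu1,Ld1,B0 rp3 wp3
slot 2 (MEM): ISSUE — free A2,Mu1,Ld0,B0 rp2 wp2
slot 3 (ALU): stall WAW — free A2,Mu1,Ld0,B0 rp2 wp2
slot 4 (ALU): ISSUE — free A1,Mu1,Ld0,B0 rp0 wp1
slot 5 (ALU): stall RD_PORT — free A1,Mu1,Ld0,B0 rp0 wp1
slot 6 (MEM): stall FU — free A1,Mu1,Ld0,B0 rp0 wp1

reason(slot 5) = RD_PORT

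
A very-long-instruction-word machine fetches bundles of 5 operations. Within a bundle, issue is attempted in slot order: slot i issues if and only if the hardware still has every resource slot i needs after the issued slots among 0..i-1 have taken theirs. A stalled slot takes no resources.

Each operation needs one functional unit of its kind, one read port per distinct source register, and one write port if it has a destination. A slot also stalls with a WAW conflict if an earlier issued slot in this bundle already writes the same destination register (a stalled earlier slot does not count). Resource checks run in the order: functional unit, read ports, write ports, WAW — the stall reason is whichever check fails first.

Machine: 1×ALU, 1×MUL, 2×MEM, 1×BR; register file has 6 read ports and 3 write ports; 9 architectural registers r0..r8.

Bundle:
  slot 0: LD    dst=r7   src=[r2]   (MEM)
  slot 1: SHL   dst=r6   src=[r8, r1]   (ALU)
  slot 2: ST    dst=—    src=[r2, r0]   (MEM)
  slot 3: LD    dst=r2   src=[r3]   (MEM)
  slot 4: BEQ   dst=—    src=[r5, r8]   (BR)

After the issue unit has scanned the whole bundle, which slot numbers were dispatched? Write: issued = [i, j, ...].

issued = [0, 1, 2]

slot 0 (MEM): ISSUE — free A1,Mu1,Ld1,B1 rp5 wp2
slot 1 (ALU): ISSUE — free A0,Mu1,Ld1,B1 rp3 wp1
slot 2 (MEM): ISSUE — free A0,Mu1,Ld0,B1 rp1 wp1
slot 3 (MEM): stall FU — free A0,Mu1,Ld0,B1 rp1 wp1
slot 4 (BR): stall RD_PORT — free A0,Mu1,Ld0,B1 rp1 wp1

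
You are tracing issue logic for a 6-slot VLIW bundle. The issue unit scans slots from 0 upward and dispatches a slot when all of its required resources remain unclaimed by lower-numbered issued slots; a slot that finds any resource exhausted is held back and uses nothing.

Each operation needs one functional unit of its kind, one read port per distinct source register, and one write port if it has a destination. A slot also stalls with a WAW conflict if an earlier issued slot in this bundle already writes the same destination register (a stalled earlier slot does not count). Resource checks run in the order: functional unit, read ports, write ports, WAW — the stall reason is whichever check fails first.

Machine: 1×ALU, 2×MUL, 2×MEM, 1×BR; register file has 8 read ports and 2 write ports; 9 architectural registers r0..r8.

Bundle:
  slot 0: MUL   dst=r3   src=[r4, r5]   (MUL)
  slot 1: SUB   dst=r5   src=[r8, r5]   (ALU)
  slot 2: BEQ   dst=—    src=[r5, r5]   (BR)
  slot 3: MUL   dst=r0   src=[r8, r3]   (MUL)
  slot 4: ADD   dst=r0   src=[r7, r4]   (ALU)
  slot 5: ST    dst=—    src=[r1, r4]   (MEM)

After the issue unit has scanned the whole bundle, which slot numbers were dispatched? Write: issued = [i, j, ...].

[0] MUL needs rd=2 wr=1: ok; after: ALU=1 MUL=1 MEM=2 BR=1, R=6, W=1
[1] ALU needs rd=2 wr=1: ok; after: ALU=0 MUL=1 MEM=2 BR=1, R=4, W=0
[2] BR needs rd=1 wr=0: ok; after: ALU=0 MUL=1 MEM=2 BR=0, R=3, W=0
[3] MUL needs rd=2 wr=1: WR_PORT; after: ALU=0 MUL=1 MEM=2 BR=0, R=3, W=0
[4] ALU needs rd=2 wr=1: FU; after: ALU=0 MUL=1 MEM=2 BR=0, R=3, W=0
[5] MEM needs rd=2 wr=0: ok; after: ALU=0 MUL=1 MEM=1 BR=0, R=1, W=0

issued = [0, 1, 2, 5]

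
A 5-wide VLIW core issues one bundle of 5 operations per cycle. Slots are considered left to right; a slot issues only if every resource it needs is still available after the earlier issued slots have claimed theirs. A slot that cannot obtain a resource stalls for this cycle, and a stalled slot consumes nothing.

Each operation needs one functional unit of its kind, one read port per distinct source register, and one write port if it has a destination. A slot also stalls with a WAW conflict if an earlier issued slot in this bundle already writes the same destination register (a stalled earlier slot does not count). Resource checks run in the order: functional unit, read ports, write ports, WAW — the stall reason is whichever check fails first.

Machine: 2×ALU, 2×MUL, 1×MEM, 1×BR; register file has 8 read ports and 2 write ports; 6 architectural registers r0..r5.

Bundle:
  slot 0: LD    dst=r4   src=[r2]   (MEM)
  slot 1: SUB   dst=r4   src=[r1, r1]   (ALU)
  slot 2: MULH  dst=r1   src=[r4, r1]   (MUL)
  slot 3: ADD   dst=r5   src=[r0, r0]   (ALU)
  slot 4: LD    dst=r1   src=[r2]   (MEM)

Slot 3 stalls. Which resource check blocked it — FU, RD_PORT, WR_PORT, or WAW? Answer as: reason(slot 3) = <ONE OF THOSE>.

reason(slot 3) = WR_PORT

slot 0 (MEM): ISSUE — free A2,Mu2,Ld0,B1 rp7 wp1
slot 1 (ALU): stall WAW — free A2,Mu2,Ld0,B1 rp7 wp1
slot 2 (MUL): ISSUE — free A2,Mu1,Ld0,B1 rp5 wp0
slot 3 (ALU): stall WR_PORT — free A2,Mu1,Ld0,B1 rp5 wp0
slot 4 (MEM): stall FU — free A2,Mu1,Ld0,B1 rp5 wp0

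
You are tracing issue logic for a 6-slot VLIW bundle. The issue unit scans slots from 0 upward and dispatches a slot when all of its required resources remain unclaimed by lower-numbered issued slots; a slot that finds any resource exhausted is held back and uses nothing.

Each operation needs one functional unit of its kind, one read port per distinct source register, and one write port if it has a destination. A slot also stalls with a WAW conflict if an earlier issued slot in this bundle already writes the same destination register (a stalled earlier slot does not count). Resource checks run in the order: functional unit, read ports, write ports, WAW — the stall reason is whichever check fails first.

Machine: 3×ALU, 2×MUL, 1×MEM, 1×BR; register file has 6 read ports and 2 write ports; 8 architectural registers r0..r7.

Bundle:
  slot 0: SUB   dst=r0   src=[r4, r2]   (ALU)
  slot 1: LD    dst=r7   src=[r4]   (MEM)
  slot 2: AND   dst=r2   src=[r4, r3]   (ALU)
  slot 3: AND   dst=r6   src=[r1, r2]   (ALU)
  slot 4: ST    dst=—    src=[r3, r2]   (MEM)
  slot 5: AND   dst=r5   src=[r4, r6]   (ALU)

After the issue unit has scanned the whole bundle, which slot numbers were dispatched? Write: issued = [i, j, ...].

issued = [0, 1]

#0 ALU src=r4,r2 dispatched  <A:2 Mu:2 Ld:1 B:1 rd:4 wr:1>
#1 MEM src=r4 dispatched  <A:2 Mu:2 Ld:0 B:1 rd:3 wr:0>
#2 ALU src=r4,r3 held:WR_PORT  <A:2 Mu:2 Ld:0 B:1 rd:3 wr:0>
#3 ALU src=r1,r2 held:WR_PORT  <A:2 Mu:2 Ld:0 B:1 rd:3 wr:0>
#4 MEM src=r3,r2 held:FU  <A:2 Mu:2 Ld:0 B:1 rd:3 wr:0>
#5 ALU src=r4,r6 held:WR_PORT  <A:2 Mu:2 Ld:0 B:1 rd:3 wr:0>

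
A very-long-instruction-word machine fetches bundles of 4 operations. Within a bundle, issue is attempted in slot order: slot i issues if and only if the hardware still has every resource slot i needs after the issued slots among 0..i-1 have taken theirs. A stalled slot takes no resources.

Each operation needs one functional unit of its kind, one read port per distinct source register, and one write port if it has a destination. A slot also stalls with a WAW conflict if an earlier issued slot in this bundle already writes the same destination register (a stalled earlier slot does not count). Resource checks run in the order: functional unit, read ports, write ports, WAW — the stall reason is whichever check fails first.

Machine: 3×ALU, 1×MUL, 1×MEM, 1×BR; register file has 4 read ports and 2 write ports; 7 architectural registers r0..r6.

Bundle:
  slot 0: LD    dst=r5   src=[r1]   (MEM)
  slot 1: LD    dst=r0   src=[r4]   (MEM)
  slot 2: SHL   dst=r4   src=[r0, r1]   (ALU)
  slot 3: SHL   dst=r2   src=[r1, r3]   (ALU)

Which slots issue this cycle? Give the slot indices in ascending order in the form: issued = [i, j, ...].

issued = [0, 2]

slot 0 (MEM): ISSUE — free A3,Mu1,Ld0,B1 rp3 wp1
slot 1 (MEM): stall FU — free A3,Mu1,Ld0,B1 rp3 wp1
slot 2 (ALU): ISSUE — free A2,Mu1,Ld0,B1 rp1 wp0
slot 3 (ALU): stall RD_PORT — free A2,Mu1,Ld0,B1 rp1 wp0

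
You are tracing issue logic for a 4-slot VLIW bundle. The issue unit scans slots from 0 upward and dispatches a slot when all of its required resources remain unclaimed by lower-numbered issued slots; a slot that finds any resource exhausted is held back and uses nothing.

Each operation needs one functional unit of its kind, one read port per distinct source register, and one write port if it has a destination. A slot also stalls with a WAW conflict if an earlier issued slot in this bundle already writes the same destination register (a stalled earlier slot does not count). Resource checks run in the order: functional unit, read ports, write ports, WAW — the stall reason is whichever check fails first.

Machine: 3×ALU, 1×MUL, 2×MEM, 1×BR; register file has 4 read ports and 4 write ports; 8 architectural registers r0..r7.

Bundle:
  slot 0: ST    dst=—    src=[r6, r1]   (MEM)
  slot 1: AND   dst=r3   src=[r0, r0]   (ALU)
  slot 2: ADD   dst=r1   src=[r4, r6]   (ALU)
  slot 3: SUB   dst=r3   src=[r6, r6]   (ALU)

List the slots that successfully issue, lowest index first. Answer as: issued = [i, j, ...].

slot 0 (MEM): ISSUE — free A3,Mu1,Ld1,B1 rp2 wp4
slot 1 (ALU): ISSUE — free A2,Mu1,Ld1,B1 rp1 wp3
slot 2 (ALU): stall RD_PORT — free A2,Mu1,Ld1,B1 rp1 wp3
slot 3 (ALU): stall WAW — free A2,Mu1,Ld1,B1 rp1 wp3

issued = [0, 1]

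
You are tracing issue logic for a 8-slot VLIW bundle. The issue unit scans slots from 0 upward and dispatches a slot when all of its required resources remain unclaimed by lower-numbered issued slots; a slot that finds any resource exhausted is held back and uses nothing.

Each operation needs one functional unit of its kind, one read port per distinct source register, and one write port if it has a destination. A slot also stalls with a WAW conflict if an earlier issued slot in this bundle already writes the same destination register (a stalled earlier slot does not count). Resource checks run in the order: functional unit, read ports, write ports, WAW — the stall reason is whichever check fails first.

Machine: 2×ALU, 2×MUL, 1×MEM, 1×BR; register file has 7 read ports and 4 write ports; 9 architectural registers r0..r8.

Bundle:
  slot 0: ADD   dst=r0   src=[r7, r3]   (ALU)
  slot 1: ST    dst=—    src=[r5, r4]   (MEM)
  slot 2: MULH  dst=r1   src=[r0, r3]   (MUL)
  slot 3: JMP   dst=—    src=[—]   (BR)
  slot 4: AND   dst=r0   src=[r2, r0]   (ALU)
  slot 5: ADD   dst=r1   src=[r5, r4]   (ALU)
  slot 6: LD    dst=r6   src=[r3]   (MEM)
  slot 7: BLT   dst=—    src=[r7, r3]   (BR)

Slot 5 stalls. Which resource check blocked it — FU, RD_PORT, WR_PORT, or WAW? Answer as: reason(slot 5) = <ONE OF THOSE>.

reason(slot 5) = RD_PORT

(0) want 1×ALU +2rd +1wr — yes → AL1|MU2|ME1|BR1|rd5|wr3
(1) want 1×MEM +2rd +0wr — yes → AL1|MU2|ME0|BR1|rd3|wr3
(2) want 1×MUL +2rd +1wr — yes → AL1|MU1|ME0|BR1|rd1|wr2
(3) want 1×BR +0rd +0wr — yes → AL1|MU1|ME0|BR0|rd1|wr2
(4) want 1×ALU +2rd +1wr — RD_PORT → AL1|MU1|ME0|BR0|rd1|wr2
(5) want 1×ALU +2rd +1wr — RD_PORT → AL1|MU1|ME0|BR0|rd1|wr2
(6) want 1×MEM +1rd +1wr — FU → AL1|MU1|ME0|BR0|rd1|wr2
(7) want 1×BR +2rd +0wr — FU → AL1|MU1|ME0|BR0|rd1|wr2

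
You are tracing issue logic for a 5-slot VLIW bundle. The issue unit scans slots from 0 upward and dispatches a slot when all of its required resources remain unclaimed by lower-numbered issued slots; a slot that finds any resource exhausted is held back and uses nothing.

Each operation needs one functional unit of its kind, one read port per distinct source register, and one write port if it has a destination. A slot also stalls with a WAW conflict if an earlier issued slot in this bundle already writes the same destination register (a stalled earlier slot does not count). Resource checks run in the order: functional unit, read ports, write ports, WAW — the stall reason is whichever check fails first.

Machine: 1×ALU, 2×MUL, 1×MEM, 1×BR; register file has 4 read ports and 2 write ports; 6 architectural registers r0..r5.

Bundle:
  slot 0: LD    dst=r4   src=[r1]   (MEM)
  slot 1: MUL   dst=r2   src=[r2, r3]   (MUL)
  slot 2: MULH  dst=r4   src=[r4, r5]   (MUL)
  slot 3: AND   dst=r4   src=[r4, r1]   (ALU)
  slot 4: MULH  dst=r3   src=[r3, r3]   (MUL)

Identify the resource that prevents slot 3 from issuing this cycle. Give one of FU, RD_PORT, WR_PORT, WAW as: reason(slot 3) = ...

reason(slot 3) = RD_PORT

slot 0 (MEM): ISSUE — free A1,Mu2,Ld0,B1 rp3 wp1
slot 1 (MUL): ISSUE — free A1,Mu1,Ld0,B1 rp1 wp0
slot 2 (MUL): stall RD_PORT — free A1,Mu1,Ld0,B1 rp1 wp0
slot 3 (ALU): stall RD_PORT — free A1,Mu1,Ld0,B1 rp1 wp0
slot 4 (MUL): stall WR_PORT — free A1,Mu1,Ld0,B1 rp1 wp0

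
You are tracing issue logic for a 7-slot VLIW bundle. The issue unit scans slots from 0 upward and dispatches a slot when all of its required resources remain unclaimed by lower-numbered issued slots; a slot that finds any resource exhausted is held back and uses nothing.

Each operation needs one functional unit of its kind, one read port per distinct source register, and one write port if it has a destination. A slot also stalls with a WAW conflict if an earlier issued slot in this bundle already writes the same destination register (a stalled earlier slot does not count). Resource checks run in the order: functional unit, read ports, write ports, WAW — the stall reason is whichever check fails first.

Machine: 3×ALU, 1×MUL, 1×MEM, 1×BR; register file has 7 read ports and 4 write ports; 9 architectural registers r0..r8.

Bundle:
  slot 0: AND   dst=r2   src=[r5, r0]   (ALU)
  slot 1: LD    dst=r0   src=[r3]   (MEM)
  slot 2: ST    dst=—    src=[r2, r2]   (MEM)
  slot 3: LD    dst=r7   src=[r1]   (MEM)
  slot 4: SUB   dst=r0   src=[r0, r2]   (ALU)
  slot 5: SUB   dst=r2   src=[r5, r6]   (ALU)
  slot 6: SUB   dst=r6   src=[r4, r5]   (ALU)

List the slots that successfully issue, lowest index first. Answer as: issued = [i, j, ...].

issued = [0, 1, 6]

[0] ALU needs rd=2 wr=1: ok; after: ALU=2 MUL=1 MEM=1 BR=1, R=5, W=3
[1] MEM needs rd=1 wr=1: ok; after: ALU=2 MUL=1 MEM=0 BR=1, R=4, W=2
[2] MEM needs rd=1 wr=0: FU; after: ALU=2 MUL=1 MEM=0 BR=1, R=4, W=2
[3] MEM needs rd=1 wr=1: FU; after: ALU=2 MUL=1 MEM=0 BR=1, R=4, W=2
[4] ALU needs rd=2 wr=1: WAW; after: ALU=2 MUL=1 MEM=0 BR=1, R=4, W=2
[5] ALU needs rd=2 wr=1: WAW; after: ALU=2 MUL=1 MEM=0 BR=1, R=4, W=2
[6] ALU needs rd=2 wr=1: ok; after: ALU=1 MUL=1 MEM=0 BR=1, R=2, W=1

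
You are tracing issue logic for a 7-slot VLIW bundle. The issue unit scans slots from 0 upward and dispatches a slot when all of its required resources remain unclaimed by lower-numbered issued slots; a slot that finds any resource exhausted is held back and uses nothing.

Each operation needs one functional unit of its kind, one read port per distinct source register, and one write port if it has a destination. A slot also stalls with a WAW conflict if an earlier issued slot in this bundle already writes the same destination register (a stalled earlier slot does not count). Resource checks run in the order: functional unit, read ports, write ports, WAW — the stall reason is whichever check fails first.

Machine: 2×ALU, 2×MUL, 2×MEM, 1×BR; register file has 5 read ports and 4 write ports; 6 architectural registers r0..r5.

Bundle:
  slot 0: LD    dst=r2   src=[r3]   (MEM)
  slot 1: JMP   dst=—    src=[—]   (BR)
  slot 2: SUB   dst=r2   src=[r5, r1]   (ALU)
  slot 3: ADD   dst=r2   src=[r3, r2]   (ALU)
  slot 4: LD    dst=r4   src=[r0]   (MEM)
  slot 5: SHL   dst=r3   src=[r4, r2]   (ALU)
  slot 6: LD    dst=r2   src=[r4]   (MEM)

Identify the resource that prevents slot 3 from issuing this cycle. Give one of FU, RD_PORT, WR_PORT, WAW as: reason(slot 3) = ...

reason(slot 3) = WAW

#0 MEM src=r3 dispatched  <A:2 Mu:2 Ld:1 B:1 rd:4 wr:3>
#1 BR src=- dispatched  <A:2 Mu:2 Ld:1 B:0 rd:4 wr:3>
#2 ALU src=r5,r1 held:WAW  <A:2 Mu:2 Ld:1 B:0 rd:4 wr:3>
#3 ALU src=r3,r2 held:WAW  <A:2 Mu:2 Ld:1 B:0 rd:4 wr:3>
#4 MEM src=r0 dispatched  <A:2 Mu:2 Ld:0 B:0 rd:3 wr:2>
#5 ALU src=r4,r2 dispatched  <A:1 Mu:2 Ld:0 B:0 rd:1 wr:1>
#6 MEM src=r4 held:FU  <A:1 Mu:2 Ld:0 B:0 rd:1 wr:1>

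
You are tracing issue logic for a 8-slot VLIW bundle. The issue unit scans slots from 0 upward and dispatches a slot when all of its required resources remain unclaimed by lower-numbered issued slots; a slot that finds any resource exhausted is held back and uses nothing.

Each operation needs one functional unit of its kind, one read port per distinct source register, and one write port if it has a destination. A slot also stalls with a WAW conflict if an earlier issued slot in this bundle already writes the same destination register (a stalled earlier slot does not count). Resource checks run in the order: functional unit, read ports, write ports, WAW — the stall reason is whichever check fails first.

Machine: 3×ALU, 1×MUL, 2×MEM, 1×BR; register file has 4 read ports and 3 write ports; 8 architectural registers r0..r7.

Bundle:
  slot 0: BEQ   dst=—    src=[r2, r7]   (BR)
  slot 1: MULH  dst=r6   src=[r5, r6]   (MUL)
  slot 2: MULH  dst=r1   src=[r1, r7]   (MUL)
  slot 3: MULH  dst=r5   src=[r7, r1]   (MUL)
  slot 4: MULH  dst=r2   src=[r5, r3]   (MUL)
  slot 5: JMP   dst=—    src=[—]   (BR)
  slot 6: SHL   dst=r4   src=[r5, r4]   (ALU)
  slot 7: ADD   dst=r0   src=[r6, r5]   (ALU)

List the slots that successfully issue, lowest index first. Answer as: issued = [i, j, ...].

issued = [0, 1]

[0] BR needs rd=2 wr=0: ok; after: ALU=3 MUL=1 MEM=2 BR=0, R=2, W=3
[1] MUL needs rd=2 wr=1: ok; after: ALU=3 MUL=0 MEM=2 BR=0, R=0, W=2
[2] MUL needs rd=2 wr=1: FU; after: ALU=3 MUL=0 MEM=2 BR=0, R=0, W=2
[3] MUL needs rd=2 wr=1: FU; after: ALU=3 MUL=0 MEM=2 BR=0, R=0, W=2
[4] MUL needs rd=2 wr=1: FU; after: ALU=3 MUL=0 MEM=2 BR=0, R=0, W=2
[5] BR needs rd=0 wr=0: FU; after: ALU=3 MUL=0 MEM=2 BR=0, R=0, W=2
[6] ALU needs rd=2 wr=1: RD_PORT; after: ALU=3 MUL=0 MEM=2 BR=0, R=0, W=2
[7] ALU needs rd=2 wr=1: RD_PORT; after: ALU=3 MUL=0 MEM=2 BR=0, R=0, W=2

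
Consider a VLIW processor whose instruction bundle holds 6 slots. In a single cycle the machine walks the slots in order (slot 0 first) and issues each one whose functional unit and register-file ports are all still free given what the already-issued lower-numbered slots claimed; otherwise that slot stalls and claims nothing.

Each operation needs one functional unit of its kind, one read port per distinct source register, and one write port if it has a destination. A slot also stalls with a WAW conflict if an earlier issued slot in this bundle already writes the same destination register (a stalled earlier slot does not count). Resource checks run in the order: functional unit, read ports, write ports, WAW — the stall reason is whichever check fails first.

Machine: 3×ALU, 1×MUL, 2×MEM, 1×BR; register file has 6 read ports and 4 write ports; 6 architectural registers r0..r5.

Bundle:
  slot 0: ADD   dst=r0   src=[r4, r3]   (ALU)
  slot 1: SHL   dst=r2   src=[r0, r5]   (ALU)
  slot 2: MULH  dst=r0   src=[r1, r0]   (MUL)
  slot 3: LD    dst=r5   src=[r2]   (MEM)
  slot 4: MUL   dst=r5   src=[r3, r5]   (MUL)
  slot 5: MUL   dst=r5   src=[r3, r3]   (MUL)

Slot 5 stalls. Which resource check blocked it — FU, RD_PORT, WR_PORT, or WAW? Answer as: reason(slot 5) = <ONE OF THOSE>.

[0] ALU needs rd=2 wr=1: ok; after: ALU=2 MUL=1 MEM=2 BR=1, R=4, W=3
[1] ALU needs rd=2 wr=1: ok; after: ALU=1 MUL=1 MEM=2 BR=1, R=2, W=2
[2] MUL needs rd=2 wr=1: WAW; after: ALU=1 MUL=1 MEM=2 BR=1, R=2, W=2
[3] MEM needs rd=1 wr=1: ok; after: ALU=1 MUL=1 MEM=1 BR=1, R=1, W=1
[4] MUL needs rd=2 wr=1: RD_PORT; after: ALU=1 MUL=1 MEM=1 BR=1, R=1, W=1
[5] MUL needs rd=1 wr=1: WAW; after: ALU=1 MUL=1 MEM=1 BR=1, R=1, W=1

reason(slot 5) = WAW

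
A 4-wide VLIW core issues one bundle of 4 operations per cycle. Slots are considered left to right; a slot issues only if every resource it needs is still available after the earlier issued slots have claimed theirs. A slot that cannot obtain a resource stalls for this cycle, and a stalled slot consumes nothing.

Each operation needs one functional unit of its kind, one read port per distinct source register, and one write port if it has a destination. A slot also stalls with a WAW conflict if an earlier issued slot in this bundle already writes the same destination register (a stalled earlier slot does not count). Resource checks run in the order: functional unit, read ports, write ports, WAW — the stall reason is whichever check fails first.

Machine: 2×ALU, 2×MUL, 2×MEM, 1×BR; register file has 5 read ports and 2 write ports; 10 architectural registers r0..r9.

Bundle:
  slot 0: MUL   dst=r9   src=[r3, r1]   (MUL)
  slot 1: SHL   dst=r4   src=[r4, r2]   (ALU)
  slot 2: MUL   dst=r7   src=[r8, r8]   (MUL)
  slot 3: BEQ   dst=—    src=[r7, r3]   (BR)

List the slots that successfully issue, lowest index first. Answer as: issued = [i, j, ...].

  0. MUL→r9 ⇒ go  {2A/1Mu/2Ld/1B | 3r 1w}
  1. ALU→r4 ⇒ go  {1A/1Mu/2Ld/1B | 1r 0w}
  2. MUL→r7 ⇒ no(WR_PORT)  {1A/1Mu/2Ld/1B | 1r 0w}
  3. BR ⇒ no(RD_PORT)  {1A/1Mu/2Ld/1B | 1r 0w}

issued = [0, 1]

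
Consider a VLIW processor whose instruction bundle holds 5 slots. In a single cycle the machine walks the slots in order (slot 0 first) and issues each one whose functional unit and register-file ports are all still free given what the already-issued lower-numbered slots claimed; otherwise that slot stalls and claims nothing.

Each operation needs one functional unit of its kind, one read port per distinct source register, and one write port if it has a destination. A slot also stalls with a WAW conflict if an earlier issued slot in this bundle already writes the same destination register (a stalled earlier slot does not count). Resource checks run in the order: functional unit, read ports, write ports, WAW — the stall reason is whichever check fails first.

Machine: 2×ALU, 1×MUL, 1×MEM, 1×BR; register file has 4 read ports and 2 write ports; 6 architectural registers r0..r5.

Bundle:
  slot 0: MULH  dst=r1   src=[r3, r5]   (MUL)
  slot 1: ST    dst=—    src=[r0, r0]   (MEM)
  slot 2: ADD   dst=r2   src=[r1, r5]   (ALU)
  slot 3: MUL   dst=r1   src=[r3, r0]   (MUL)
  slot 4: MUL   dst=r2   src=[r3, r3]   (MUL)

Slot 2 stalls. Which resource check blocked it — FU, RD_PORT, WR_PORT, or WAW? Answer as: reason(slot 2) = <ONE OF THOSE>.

reason(slot 2) = RD_PORT

slot 0 (MUL): ISSUE — free A2,Mu0,Ld1,B1 rp2 wp1
slot 1 (MEM): ISSUE — free A2,Mu0,Ld0,B1 rp1 wp1
slot 2 (ALU): stall RD_PORT — free A2,Mu0,Ld0,B1 rp1 wp1
slot 3 (MUL): stall FU — free A2,Mu0,Ld0,B1 rp1 wp1
slot 4 (MUL): stall FU — free A2,Mu0,Ld0,B1 rp1 wp1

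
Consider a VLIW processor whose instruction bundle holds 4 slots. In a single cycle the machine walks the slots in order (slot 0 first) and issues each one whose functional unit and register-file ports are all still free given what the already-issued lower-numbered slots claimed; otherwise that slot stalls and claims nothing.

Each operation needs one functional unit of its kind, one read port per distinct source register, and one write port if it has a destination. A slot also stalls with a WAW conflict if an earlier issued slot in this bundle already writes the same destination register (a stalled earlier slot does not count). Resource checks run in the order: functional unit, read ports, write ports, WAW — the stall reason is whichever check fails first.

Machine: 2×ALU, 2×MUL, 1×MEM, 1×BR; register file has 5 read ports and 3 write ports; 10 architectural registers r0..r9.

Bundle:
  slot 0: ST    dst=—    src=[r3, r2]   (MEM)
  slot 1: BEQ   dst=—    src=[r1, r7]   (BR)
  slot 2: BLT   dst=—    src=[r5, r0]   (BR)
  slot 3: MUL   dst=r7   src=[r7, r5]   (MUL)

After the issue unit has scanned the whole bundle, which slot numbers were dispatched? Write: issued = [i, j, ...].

issued = [0, 1]

(0) want 1×MEM +2rd +0wr — yes → AL2|MU2|ME0|BR1|rd3|wr3
(1) want 1×BR +2rd +0wr — yes → AL2|MU2|ME0|BR0|rd1|wr3
(2) want 1×BR +2rd +0wr — FU → AL2|MU2|ME0|BR0|rd1|wr3
(3) want 1×MUL +2rd +1wr — RD_PORT → AL2|MU2|ME0|BR0|rd1|wr3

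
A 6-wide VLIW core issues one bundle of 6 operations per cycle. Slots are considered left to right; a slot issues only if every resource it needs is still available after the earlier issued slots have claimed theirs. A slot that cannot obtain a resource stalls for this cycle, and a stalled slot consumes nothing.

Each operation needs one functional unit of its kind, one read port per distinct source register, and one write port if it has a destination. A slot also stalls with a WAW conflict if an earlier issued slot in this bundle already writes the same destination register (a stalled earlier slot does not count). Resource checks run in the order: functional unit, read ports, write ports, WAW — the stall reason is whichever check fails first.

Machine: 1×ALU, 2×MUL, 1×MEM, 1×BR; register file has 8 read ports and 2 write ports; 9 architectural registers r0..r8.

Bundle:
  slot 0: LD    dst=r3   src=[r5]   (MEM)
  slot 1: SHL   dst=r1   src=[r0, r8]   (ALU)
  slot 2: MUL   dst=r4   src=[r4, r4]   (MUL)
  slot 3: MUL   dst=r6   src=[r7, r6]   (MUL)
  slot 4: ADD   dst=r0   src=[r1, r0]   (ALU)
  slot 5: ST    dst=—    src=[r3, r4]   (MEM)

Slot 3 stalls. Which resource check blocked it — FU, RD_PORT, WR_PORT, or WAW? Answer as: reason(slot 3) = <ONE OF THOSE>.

reason(slot 3) = WR_PORT

(0) want 1×MEM +1rd +1wr — yes → AL1|MU2|ME0|BR1|rd7|wr1
(1) want 1×ALU +2rd +1wr — yes → AL0|MU2|ME0|BR1|rd5|wr0
(2) want 1×MUL +1rd +1wr — WR_PORT → AL0|MU2|ME0|BR1|rd5|wr0
(3) want 1×MUL +2rd +1wr — WR_PORT → AL0|MU2|ME0|BR1|rd5|wr0
(4) want 1×ALU +2rd +1wr — FU → AL0|MU2|ME0|BR1|rd5|wr0
(5) want 1×MEM +2rd +0wr — FU → AL0|MU2|ME0|BR1|rd5|wr0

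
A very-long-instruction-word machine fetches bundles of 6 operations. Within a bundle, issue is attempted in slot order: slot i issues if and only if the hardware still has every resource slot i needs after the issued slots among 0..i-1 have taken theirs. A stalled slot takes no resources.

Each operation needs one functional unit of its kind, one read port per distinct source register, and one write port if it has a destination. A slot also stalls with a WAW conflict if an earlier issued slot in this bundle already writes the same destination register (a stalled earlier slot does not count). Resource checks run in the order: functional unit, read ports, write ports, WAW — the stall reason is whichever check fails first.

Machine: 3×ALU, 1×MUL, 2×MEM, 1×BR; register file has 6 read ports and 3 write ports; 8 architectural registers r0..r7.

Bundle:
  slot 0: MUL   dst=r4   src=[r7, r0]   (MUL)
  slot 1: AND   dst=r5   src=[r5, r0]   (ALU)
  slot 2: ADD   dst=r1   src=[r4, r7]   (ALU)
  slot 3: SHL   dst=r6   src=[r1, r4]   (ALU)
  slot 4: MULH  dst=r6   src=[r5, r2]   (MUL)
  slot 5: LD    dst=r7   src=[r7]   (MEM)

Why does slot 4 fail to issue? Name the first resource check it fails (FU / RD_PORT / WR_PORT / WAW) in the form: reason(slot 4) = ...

reason(slot 4) = FU

slot 0 (MUL): ISSUE — free A3,Mu0,Ld2,B1 rp4 wp2
slot 1 (ALU): ISSUE — free A2,Mu0,Ld2,B1 rp2 wp1
slot 2 (ALU): ISSUE — free A1,Mu0,Ld2,B1 rp0 wp0
slot 3 (ALU): stall RD_PORT — free A1,Mu0,Ld2,B1 rp0 wp0
slot 4 (MUL): stall FU — free A1,Mu0,Ld2,B1 rp0 wp0
slot 5 (MEM): stall RD_PORT — free A1,Mu0,Ld2,B1 rp0 wp0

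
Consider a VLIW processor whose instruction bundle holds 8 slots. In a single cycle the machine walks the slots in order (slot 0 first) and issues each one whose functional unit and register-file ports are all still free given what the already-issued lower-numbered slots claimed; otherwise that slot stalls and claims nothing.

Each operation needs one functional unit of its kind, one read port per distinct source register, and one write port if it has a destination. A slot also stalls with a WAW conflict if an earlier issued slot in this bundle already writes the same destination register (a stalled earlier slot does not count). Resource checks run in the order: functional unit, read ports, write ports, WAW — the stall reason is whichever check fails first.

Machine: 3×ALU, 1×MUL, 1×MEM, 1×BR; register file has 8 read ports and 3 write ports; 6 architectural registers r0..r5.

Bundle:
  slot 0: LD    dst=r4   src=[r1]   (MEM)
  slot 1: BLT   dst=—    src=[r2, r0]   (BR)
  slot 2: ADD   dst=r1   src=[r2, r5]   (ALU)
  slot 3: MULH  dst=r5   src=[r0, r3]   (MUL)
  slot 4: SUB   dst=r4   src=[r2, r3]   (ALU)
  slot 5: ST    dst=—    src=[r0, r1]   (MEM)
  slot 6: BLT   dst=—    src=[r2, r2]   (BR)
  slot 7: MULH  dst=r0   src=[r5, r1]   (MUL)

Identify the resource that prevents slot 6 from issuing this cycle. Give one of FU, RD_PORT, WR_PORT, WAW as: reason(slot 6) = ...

  0. MEM→r4 ⇒ go  {3A/1Mu/0Ld/1B | 7r 2w}
  1. BR ⇒ go  {3A/1Mu/0Ld/0B | 5r 2w}
  2. ALU→r1 ⇒ go  {2A/1Mu/0Ld/0B | 3r 1w}
  3. MUL→r5 ⇒ go  {2A/0Mu/0Ld/0B | 1r 0w}
  4. ALU→r4 ⇒ no(RD_PORT)  {2A/0Mu/0Ld/0B | 1r 0w}
  5. MEM ⇒ no(FU)  {2A/0Mu/0Ld/0B | 1r 0w}
  6. BR ⇒ no(FU)  {2A/0Mu/0Ld/0B | 1r 0w}
  7. MUL→r0 ⇒ no(FU)  {2A/0Mu/0Ld/0B | 1r 0w}

reason(slot 6) = FU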